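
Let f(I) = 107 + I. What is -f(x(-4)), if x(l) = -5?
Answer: -102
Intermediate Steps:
-f(x(-4)) = -(107 - 5) = -1*102 = -102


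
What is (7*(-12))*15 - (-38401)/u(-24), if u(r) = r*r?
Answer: -687359/576 ≈ -1193.3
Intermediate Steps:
u(r) = r²
(7*(-12))*15 - (-38401)/u(-24) = (7*(-12))*15 - (-38401)/((-24)²) = -84*15 - (-38401)/576 = -1260 - (-38401)/576 = -1260 - 1*(-38401/576) = -1260 + 38401/576 = -687359/576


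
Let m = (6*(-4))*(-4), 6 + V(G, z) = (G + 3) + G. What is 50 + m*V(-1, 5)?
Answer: -430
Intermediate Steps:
V(G, z) = -3 + 2*G (V(G, z) = -6 + ((G + 3) + G) = -6 + ((3 + G) + G) = -6 + (3 + 2*G) = -3 + 2*G)
m = 96 (m = -24*(-4) = 96)
50 + m*V(-1, 5) = 50 + 96*(-3 + 2*(-1)) = 50 + 96*(-3 - 2) = 50 + 96*(-5) = 50 - 480 = -430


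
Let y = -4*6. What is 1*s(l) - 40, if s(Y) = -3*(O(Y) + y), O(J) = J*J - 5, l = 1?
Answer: 44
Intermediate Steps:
O(J) = -5 + J² (O(J) = J² - 5 = -5 + J²)
y = -24
s(Y) = 87 - 3*Y² (s(Y) = -3*((-5 + Y²) - 24) = -3*(-29 + Y²) = 87 - 3*Y²)
1*s(l) - 40 = 1*(87 - 3*1²) - 40 = 1*(87 - 3*1) - 40 = 1*(87 - 3) - 40 = 1*84 - 40 = 84 - 40 = 44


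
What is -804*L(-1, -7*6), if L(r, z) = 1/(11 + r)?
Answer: -402/5 ≈ -80.400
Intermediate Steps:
-804*L(-1, -7*6) = -804/(11 - 1) = -804/10 = -804*⅒ = -402/5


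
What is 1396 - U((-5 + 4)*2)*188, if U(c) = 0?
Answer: 1396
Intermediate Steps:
1396 - U((-5 + 4)*2)*188 = 1396 - 0*188 = 1396 - 1*0 = 1396 + 0 = 1396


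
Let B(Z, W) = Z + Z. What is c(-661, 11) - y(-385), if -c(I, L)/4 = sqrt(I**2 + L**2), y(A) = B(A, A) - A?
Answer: 385 - 4*sqrt(437042) ≈ -2259.4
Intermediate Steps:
B(Z, W) = 2*Z
y(A) = A (y(A) = 2*A - A = A)
c(I, L) = -4*sqrt(I**2 + L**2)
c(-661, 11) - y(-385) = -4*sqrt((-661)**2 + 11**2) - 1*(-385) = -4*sqrt(436921 + 121) + 385 = -4*sqrt(437042) + 385 = 385 - 4*sqrt(437042)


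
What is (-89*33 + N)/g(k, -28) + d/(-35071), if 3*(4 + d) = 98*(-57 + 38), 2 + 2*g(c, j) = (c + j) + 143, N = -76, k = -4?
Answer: -633809272/11468217 ≈ -55.267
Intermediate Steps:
g(c, j) = 141/2 + c/2 + j/2 (g(c, j) = -1 + ((c + j) + 143)/2 = -1 + (143 + c + j)/2 = -1 + (143/2 + c/2 + j/2) = 141/2 + c/2 + j/2)
d = -1874/3 (d = -4 + (98*(-57 + 38))/3 = -4 + (98*(-19))/3 = -4 + (⅓)*(-1862) = -4 - 1862/3 = -1874/3 ≈ -624.67)
(-89*33 + N)/g(k, -28) + d/(-35071) = (-89*33 - 76)/(141/2 + (½)*(-4) + (½)*(-28)) - 1874/3/(-35071) = (-2937 - 76)/(141/2 - 2 - 14) - 1874/3*(-1/35071) = -3013/109/2 + 1874/105213 = -3013*2/109 + 1874/105213 = -6026/109 + 1874/105213 = -633809272/11468217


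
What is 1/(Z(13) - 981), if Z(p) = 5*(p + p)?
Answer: -1/851 ≈ -0.0011751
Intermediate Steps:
Z(p) = 10*p (Z(p) = 5*(2*p) = 10*p)
1/(Z(13) - 981) = 1/(10*13 - 981) = 1/(130 - 981) = 1/(-851) = -1/851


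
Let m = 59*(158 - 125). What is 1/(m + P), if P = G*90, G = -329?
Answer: -1/27663 ≈ -3.6149e-5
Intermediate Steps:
P = -29610 (P = -329*90 = -29610)
m = 1947 (m = 59*33 = 1947)
1/(m + P) = 1/(1947 - 29610) = 1/(-27663) = -1/27663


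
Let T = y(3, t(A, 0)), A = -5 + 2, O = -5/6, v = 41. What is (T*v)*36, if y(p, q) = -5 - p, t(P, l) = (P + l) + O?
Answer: -11808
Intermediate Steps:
O = -5/6 (O = -5*1/6 = -5/6 ≈ -0.83333)
A = -3
t(P, l) = -5/6 + P + l (t(P, l) = (P + l) - 5/6 = -5/6 + P + l)
T = -8 (T = -5 - 1*3 = -5 - 3 = -8)
(T*v)*36 = -8*41*36 = -328*36 = -11808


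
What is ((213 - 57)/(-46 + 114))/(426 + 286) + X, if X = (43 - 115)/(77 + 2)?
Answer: -868407/956216 ≈ -0.90817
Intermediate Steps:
X = -72/79 ≈ -0.91139
((213 - 57)/(-46 + 114))/(426 + 286) + X = ((213 - 57)/(-46 + 114))/(426 + 286) - 72/79 = (156/68)/712 - 72/79 = (156*(1/68))*(1/712) - 72/79 = (39/17)*(1/712) - 72/79 = 39/12104 - 72/79 = -868407/956216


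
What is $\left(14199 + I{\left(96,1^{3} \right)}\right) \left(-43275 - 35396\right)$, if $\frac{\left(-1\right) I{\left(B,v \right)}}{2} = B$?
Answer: $-1101944697$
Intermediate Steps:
$I{\left(B,v \right)} = - 2 B$
$\left(14199 + I{\left(96,1^{3} \right)}\right) \left(-43275 - 35396\right) = \left(14199 - 192\right) \left(-43275 - 35396\right) = \left(14199 - 192\right) \left(-78671\right) = 14007 \left(-78671\right) = -1101944697$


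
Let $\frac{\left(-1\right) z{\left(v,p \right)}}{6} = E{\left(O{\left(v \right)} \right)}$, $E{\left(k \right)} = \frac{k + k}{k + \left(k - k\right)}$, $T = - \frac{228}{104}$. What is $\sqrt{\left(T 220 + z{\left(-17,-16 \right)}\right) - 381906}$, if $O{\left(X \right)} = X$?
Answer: $\frac{6 i \sqrt{1795157}}{13} \approx 618.38 i$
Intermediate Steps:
$T = - \frac{57}{26}$ ($T = \left(-228\right) \frac{1}{104} = - \frac{57}{26} \approx -2.1923$)
$E{\left(k \right)} = 2$ ($E{\left(k \right)} = \frac{2 k}{k + 0} = \frac{2 k}{k} = 2$)
$z{\left(v,p \right)} = -12$ ($z{\left(v,p \right)} = \left(-6\right) 2 = -12$)
$\sqrt{\left(T 220 + z{\left(-17,-16 \right)}\right) - 381906} = \sqrt{\left(\left(- \frac{57}{26}\right) 220 - 12\right) - 381906} = \sqrt{\left(- \frac{6270}{13} - 12\right) - 381906} = \sqrt{- \frac{6426}{13} - 381906} = \sqrt{- \frac{4971204}{13}} = \frac{6 i \sqrt{1795157}}{13}$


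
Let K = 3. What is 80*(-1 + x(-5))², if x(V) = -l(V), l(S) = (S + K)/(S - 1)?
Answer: 1280/9 ≈ 142.22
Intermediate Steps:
l(S) = (3 + S)/(-1 + S) (l(S) = (S + 3)/(S - 1) = (3 + S)/(-1 + S))
x(V) = -(3 + V)/(-1 + V)
80*(-1 + x(-5))² = 80*(-1 + (-3 - 1*(-5))/(-1 - 5))² = 80*(-1 + (-3 + 5)/(-6))² = 80*(-1 - ⅙*2)² = 80*(-1 - ⅓)² = 80*(-4/3)² = 80*(16/9) = 1280/9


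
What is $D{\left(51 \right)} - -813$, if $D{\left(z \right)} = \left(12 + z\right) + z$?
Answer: $927$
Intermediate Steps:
$D{\left(z \right)} = 12 + 2 z$
$D{\left(51 \right)} - -813 = \left(12 + 2 \cdot 51\right) - -813 = \left(12 + 102\right) + 813 = 114 + 813 = 927$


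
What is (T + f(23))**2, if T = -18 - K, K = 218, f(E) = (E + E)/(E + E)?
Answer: 55225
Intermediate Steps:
f(E) = 1 (f(E) = (2*E)/((2*E)) = (2*E)*(1/(2*E)) = 1)
T = -236 (T = -18 - 1*218 = -18 - 218 = -236)
(T + f(23))**2 = (-236 + 1)**2 = (-235)**2 = 55225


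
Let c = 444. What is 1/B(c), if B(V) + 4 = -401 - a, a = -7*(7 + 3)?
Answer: -1/335 ≈ -0.0029851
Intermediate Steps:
a = -70 (a = -7*10 = -70)
B(V) = -335 (B(V) = -4 + (-401 - 1*(-70)) = -4 + (-401 + 70) = -4 - 331 = -335)
1/B(c) = 1/(-335) = -1/335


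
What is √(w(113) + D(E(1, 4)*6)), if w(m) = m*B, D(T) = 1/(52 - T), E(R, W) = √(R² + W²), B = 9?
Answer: √(105770 - 12204*√17)/(2*√(26 - 3*√17)) ≈ 31.891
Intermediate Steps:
w(m) = 9*m (w(m) = m*9 = 9*m)
√(w(113) + D(E(1, 4)*6)) = √(9*113 - 1/(-52 + √(1² + 4²)*6)) = √(1017 - 1/(-52 + √(1 + 16)*6)) = √(1017 - 1/(-52 + √17*6)) = √(1017 - 1/(-52 + 6*√17))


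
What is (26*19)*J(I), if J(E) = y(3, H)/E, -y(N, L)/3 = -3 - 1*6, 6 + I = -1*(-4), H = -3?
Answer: -6669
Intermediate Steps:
I = -2 (I = -6 - 1*(-4) = -6 + 4 = -2)
y(N, L) = 27 (y(N, L) = -3*(-3 - 1*6) = -3*(-3 - 6) = -3*(-9) = 27)
J(E) = 27/E
(26*19)*J(I) = (26*19)*(27/(-2)) = 494*(27*(-½)) = 494*(-27/2) = -6669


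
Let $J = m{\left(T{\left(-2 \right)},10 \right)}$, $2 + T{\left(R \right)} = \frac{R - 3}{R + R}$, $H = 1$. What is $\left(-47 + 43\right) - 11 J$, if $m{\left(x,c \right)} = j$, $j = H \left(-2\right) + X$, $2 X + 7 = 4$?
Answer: $\frac{69}{2} \approx 34.5$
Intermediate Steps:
$X = - \frac{3}{2}$ ($X = - \frac{7}{2} + \frac{1}{2} \cdot 4 = - \frac{7}{2} + 2 = - \frac{3}{2} \approx -1.5$)
$T{\left(R \right)} = -2 + \frac{-3 + R}{2 R}$ ($T{\left(R \right)} = -2 + \frac{R - 3}{R + R} = -2 + \frac{-3 + R}{2 R}$)
$j = - \frac{7}{2}$ ($j = 1 \left(-2\right) - \frac{3}{2} = -2 - \frac{3}{2} = - \frac{7}{2} \approx -3.5$)
$m{\left(x,c \right)} = - \frac{7}{2}$
$J = - \frac{7}{2} \approx -3.5$
$\left(-47 + 43\right) - 11 J = \left(-47 + 43\right) - - \frac{77}{2} = -4 + \frac{77}{2} = \frac{69}{2}$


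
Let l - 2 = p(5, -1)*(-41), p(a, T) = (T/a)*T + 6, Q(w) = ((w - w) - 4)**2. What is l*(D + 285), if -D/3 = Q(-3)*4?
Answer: -117273/5 ≈ -23455.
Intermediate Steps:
Q(w) = 16 (Q(w) = (0 - 4)**2 = (-4)**2 = 16)
D = -192 (D = -48*4 = -3*64 = -192)
p(a, T) = 6 + T**2/a (p(a, T) = T**2/a + 6 = 6 + T**2/a)
l = -1261/5 (l = 2 + (6 + (-1)**2/5)*(-41) = 2 + (6 + 1*(1/5))*(-41) = 2 + (6 + 1/5)*(-41) = 2 + (31/5)*(-41) = 2 - 1271/5 = -1261/5 ≈ -252.20)
l*(D + 285) = -1261*(-192 + 285)/5 = -1261/5*93 = -117273/5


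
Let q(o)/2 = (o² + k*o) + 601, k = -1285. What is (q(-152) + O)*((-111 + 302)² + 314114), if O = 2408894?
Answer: 998124331680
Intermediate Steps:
q(o) = 1202 - 2570*o + 2*o² (q(o) = 2*((o² - 1285*o) + 601) = 2*(601 + o² - 1285*o) = 1202 - 2570*o + 2*o²)
(q(-152) + O)*((-111 + 302)² + 314114) = ((1202 - 2570*(-152) + 2*(-152)²) + 2408894)*((-111 + 302)² + 314114) = ((1202 + 390640 + 2*23104) + 2408894)*(191² + 314114) = ((1202 + 390640 + 46208) + 2408894)*(36481 + 314114) = (438050 + 2408894)*350595 = 2846944*350595 = 998124331680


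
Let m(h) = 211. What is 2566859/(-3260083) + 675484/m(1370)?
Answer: 2201592297923/687877513 ≈ 3200.6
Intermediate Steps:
2566859/(-3260083) + 675484/m(1370) = 2566859/(-3260083) + 675484/211 = 2566859*(-1/3260083) + 675484*(1/211) = -2566859/3260083 + 675484/211 = 2201592297923/687877513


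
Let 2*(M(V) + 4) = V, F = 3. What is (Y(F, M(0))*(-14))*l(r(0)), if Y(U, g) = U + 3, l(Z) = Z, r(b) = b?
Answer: 0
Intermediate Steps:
M(V) = -4 + V/2
Y(U, g) = 3 + U
(Y(F, M(0))*(-14))*l(r(0)) = ((3 + 3)*(-14))*0 = (6*(-14))*0 = -84*0 = 0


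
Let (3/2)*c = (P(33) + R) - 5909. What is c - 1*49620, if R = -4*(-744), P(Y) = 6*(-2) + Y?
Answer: -154684/3 ≈ -51561.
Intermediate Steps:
P(Y) = -12 + Y
R = 2976
c = -5824/3 (c = 2*(((-12 + 33) + 2976) - 5909)/3 = 2*((21 + 2976) - 5909)/3 = 2*(2997 - 5909)/3 = (⅔)*(-2912) = -5824/3 ≈ -1941.3)
c - 1*49620 = -5824/3 - 1*49620 = -5824/3 - 49620 = -154684/3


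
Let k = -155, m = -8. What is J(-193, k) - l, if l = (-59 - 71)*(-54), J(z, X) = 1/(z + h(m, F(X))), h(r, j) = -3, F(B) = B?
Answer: -1375921/196 ≈ -7020.0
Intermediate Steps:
J(z, X) = 1/(-3 + z) (J(z, X) = 1/(z - 3) = 1/(-3 + z))
l = 7020 (l = -130*(-54) = 7020)
J(-193, k) - l = 1/(-3 - 193) - 1*7020 = 1/(-196) - 7020 = -1/196 - 7020 = -1375921/196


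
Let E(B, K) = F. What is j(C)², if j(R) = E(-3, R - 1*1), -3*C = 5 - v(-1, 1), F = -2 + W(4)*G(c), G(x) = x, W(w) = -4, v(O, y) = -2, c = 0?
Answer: 4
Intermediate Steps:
F = -2 (F = -2 - 4*0 = -2 + 0 = -2)
C = -7/3 (C = -(5 - 1*(-2))/3 = -(5 + 2)/3 = -⅓*7 = -7/3 ≈ -2.3333)
E(B, K) = -2
j(R) = -2
j(C)² = (-2)² = 4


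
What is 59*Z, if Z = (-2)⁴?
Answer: 944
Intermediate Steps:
Z = 16
59*Z = 59*16 = 944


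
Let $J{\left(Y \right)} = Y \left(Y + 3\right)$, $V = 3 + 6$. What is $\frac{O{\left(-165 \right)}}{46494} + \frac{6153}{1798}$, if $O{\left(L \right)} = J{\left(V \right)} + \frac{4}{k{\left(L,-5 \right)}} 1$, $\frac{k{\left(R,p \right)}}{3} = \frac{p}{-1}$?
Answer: $\frac{306720263}{89567370} \approx 3.4245$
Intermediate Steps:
$k{\left(R,p \right)} = - 3 p$ ($k{\left(R,p \right)} = 3 \frac{p}{-1} = 3 p \left(-1\right) = 3 \left(- p\right) = - 3 p$)
$V = 9$
$J{\left(Y \right)} = Y \left(3 + Y\right)$
$O{\left(L \right)} = \frac{1624}{15}$ ($O{\left(L \right)} = 9 \left(3 + 9\right) + \frac{4}{\left(-3\right) \left(-5\right)} 1 = 9 \cdot 12 + \frac{4}{15} \cdot 1 = 108 + 4 \cdot \frac{1}{15} \cdot 1 = 108 + \frac{4}{15} \cdot 1 = 108 + \frac{4}{15} = \frac{1624}{15}$)
$\frac{O{\left(-165 \right)}}{46494} + \frac{6153}{1798} = \frac{1624}{15 \cdot 46494} + \frac{6153}{1798} = \frac{1624}{15} \cdot \frac{1}{46494} + 6153 \cdot \frac{1}{1798} = \frac{116}{49815} + \frac{6153}{1798} = \frac{306720263}{89567370}$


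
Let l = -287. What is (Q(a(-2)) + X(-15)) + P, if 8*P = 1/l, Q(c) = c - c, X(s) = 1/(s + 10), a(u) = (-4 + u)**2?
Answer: -2301/11480 ≈ -0.20044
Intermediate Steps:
X(s) = 1/(10 + s)
Q(c) = 0
P = -1/2296 (P = (1/8)/(-287) = (1/8)*(-1/287) = -1/2296 ≈ -0.00043554)
(Q(a(-2)) + X(-15)) + P = (0 + 1/(10 - 15)) - 1/2296 = (0 + 1/(-5)) - 1/2296 = (0 - 1/5) - 1/2296 = -1/5 - 1/2296 = -2301/11480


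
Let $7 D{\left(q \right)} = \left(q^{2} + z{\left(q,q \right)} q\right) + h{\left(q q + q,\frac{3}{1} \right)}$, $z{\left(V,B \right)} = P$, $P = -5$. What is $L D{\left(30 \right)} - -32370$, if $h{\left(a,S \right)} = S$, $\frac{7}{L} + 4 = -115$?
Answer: $\frac{3851277}{119} \approx 32364.0$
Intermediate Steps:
$L = - \frac{1}{17}$ ($L = \frac{7}{-4 - 115} = \frac{7}{-119} = 7 \left(- \frac{1}{119}\right) = - \frac{1}{17} \approx -0.058824$)
$z{\left(V,B \right)} = -5$
$D{\left(q \right)} = \frac{3}{7} - \frac{5 q}{7} + \frac{q^{2}}{7}$ ($D{\left(q \right)} = \frac{\left(q^{2} - 5 q\right) + \frac{3}{1}}{7} = \frac{\left(q^{2} - 5 q\right) + 3 \cdot 1}{7} = \frac{\left(q^{2} - 5 q\right) + 3}{7} = \frac{3 + q^{2} - 5 q}{7} = \frac{3}{7} - \frac{5 q}{7} + \frac{q^{2}}{7}$)
$L D{\left(30 \right)} - -32370 = - \frac{\frac{3}{7} - \frac{150}{7} + \frac{30^{2}}{7}}{17} - -32370 = - \frac{\frac{3}{7} - \frac{150}{7} + \frac{1}{7} \cdot 900}{17} + 32370 = - \frac{\frac{3}{7} - \frac{150}{7} + \frac{900}{7}}{17} + 32370 = \left(- \frac{1}{17}\right) \frac{753}{7} + 32370 = - \frac{753}{119} + 32370 = \frac{3851277}{119}$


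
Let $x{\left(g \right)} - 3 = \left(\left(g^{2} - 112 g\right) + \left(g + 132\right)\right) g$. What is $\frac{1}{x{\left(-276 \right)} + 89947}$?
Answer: $- \frac{1}{29426594} \approx -3.3983 \cdot 10^{-8}$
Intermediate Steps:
$x{\left(g \right)} = 3 + g \left(132 + g^{2} - 111 g\right)$ ($x{\left(g \right)} = 3 + \left(\left(g^{2} - 112 g\right) + \left(g + 132\right)\right) g = 3 + \left(\left(g^{2} - 112 g\right) + \left(132 + g\right)\right) g = 3 + \left(132 + g^{2} - 111 g\right) g = 3 + g \left(132 + g^{2} - 111 g\right)$)
$\frac{1}{x{\left(-276 \right)} + 89947} = \frac{1}{\left(3 + \left(-276\right)^{3} - 111 \left(-276\right)^{2} + 132 \left(-276\right)\right) + 89947} = \frac{1}{\left(3 - 21024576 - 8455536 - 36432\right) + 89947} = \frac{1}{-29516541 + 89947} = \frac{1}{-29426594} = - \frac{1}{29426594}$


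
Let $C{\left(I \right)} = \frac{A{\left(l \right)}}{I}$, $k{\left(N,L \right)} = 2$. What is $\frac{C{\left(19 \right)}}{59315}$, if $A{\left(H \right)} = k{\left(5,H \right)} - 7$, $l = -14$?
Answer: $- \frac{1}{225397} \approx -4.4366 \cdot 10^{-6}$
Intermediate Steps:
$A{\left(H \right)} = -5$ ($A{\left(H \right)} = 2 - 7 = -5$)
$C{\left(I \right)} = - \frac{5}{I}$
$\frac{C{\left(19 \right)}}{59315} = \frac{\left(-5\right) \frac{1}{19}}{59315} = \left(-5\right) \frac{1}{19} \cdot \frac{1}{59315} = \left(- \frac{5}{19}\right) \frac{1}{59315} = - \frac{1}{225397}$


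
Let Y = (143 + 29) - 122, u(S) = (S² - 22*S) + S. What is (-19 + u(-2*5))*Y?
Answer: 14550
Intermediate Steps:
u(S) = S² - 21*S
Y = 50 (Y = 172 - 122 = 50)
(-19 + u(-2*5))*Y = (-19 + (-2*5)*(-21 - 2*5))*50 = (-19 - 10*(-21 - 10))*50 = (-19 - 10*(-31))*50 = (-19 + 310)*50 = 291*50 = 14550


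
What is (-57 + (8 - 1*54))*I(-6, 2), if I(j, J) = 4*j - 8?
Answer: 3296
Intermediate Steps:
I(j, J) = -8 + 4*j
(-57 + (8 - 1*54))*I(-6, 2) = (-57 + (8 - 1*54))*(-8 + 4*(-6)) = (-57 + (8 - 54))*(-8 - 24) = (-57 - 46)*(-32) = -103*(-32) = 3296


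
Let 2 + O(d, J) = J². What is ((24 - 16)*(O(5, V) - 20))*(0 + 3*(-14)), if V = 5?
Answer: -1008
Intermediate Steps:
O(d, J) = -2 + J²
((24 - 16)*(O(5, V) - 20))*(0 + 3*(-14)) = ((24 - 16)*((-2 + 5²) - 20))*(0 + 3*(-14)) = (8*((-2 + 25) - 20))*(0 - 42) = (8*(23 - 20))*(-42) = (8*3)*(-42) = 24*(-42) = -1008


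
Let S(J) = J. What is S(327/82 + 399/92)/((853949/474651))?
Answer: 648022437/140047636 ≈ 4.6272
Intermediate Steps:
S(327/82 + 399/92)/((853949/474651)) = (327/82 + 399/92)/((853949/474651)) = (327*(1/82) + 399*(1/92))/((853949*(1/474651))) = (327/82 + 399/92)/(853949/474651) = (31401/3772)*(474651/853949) = 648022437/140047636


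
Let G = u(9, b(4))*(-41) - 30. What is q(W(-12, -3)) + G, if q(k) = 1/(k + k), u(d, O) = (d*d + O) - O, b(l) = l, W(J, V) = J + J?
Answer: -160849/48 ≈ -3351.0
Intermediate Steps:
W(J, V) = 2*J
u(d, O) = d**2 (u(d, O) = (d**2 + O) - O = (O + d**2) - O = d**2)
q(k) = 1/(2*k)
G = -3351 (G = 9**2*(-41) - 30 = 81*(-41) - 30 = -3321 - 30 = -3351)
q(W(-12, -3)) + G = 1/(2*((2*(-12)))) - 3351 = (1/2)/(-24) - 3351 = (1/2)*(-1/24) - 3351 = -1/48 - 3351 = -160849/48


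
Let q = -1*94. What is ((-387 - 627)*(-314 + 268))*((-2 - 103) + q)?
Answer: -9282156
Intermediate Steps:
q = -94
((-387 - 627)*(-314 + 268))*((-2 - 103) + q) = ((-387 - 627)*(-314 + 268))*((-2 - 103) - 94) = (-1014*(-46))*(-105 - 94) = 46644*(-199) = -9282156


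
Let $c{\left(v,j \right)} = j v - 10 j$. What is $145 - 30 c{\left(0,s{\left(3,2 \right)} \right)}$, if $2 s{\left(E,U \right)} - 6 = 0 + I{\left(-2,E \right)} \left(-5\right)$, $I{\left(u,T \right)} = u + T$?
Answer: $295$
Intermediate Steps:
$I{\left(u,T \right)} = T + u$
$s{\left(E,U \right)} = 8 - \frac{5 E}{2}$ ($s{\left(E,U \right)} = 3 + \frac{0 + \left(E - 2\right) \left(-5\right)}{2} = 3 + \frac{0 + \left(-2 + E\right) \left(-5\right)}{2} = 3 + \frac{0 - \left(-10 + 5 E\right)}{2} = 3 + \frac{10 - 5 E}{2} = 3 - \left(-5 + \frac{5 E}{2}\right) = 8 - \frac{5 E}{2}$)
$c{\left(v,j \right)} = - 10 j + j v$
$145 - 30 c{\left(0,s{\left(3,2 \right)} \right)} = 145 - 30 \left(8 - \frac{15}{2}\right) \left(-10 + 0\right) = 145 - 30 \left(8 - \frac{15}{2}\right) \left(-10\right) = 145 - 30 \cdot \frac{1}{2} \left(-10\right) = 145 - -150 = 145 + 150 = 295$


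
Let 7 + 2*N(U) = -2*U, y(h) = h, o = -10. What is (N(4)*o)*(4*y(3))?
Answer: 900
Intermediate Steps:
N(U) = -7/2 - U (N(U) = -7/2 + (-2*U)/2 = -7/2 - U)
(N(4)*o)*(4*y(3)) = ((-7/2 - 1*4)*(-10))*(4*3) = ((-7/2 - 4)*(-10))*12 = -15/2*(-10)*12 = 75*12 = 900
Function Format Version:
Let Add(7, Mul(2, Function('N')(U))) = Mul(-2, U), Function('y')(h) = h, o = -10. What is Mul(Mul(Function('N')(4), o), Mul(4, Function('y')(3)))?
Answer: 900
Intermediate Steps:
Function('N')(U) = Add(Rational(-7, 2), Mul(-1, U)) (Function('N')(U) = Add(Rational(-7, 2), Mul(Rational(1, 2), Mul(-2, U))) = Add(Rational(-7, 2), Mul(-1, U)))
Mul(Mul(Function('N')(4), o), Mul(4, Function('y')(3))) = Mul(Mul(Add(Rational(-7, 2), Mul(-1, 4)), -10), Mul(4, 3)) = Mul(Mul(Add(Rational(-7, 2), -4), -10), 12) = Mul(Mul(Rational(-15, 2), -10), 12) = Mul(75, 12) = 900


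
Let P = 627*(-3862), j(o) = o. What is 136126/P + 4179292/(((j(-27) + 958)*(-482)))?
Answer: -133962268025/14297593233 ≈ -9.3696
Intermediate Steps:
P = -2421474
136126/P + 4179292/(((j(-27) + 958)*(-482))) = 136126/(-2421474) + 4179292/(((-27 + 958)*(-482))) = 136126*(-1/2421474) + 4179292/((931*(-482))) = -68063/1210737 + 4179292/(-448742) = -68063/1210737 + 4179292*(-1/448742) = -68063/1210737 - 2089646/224371 = -133962268025/14297593233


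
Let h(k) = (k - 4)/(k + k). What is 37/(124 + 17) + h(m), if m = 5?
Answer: 511/1410 ≈ 0.36241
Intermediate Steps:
h(k) = (-4 + k)/(2*k) (h(k) = (-4 + k)/((2*k)) = (-4 + k)*(1/(2*k)) = (-4 + k)/(2*k))
37/(124 + 17) + h(m) = 37/(124 + 17) + (½)*(-4 + 5)/5 = 37/141 + (½)*(⅕)*1 = 37*(1/141) + ⅒ = 37/141 + ⅒ = 511/1410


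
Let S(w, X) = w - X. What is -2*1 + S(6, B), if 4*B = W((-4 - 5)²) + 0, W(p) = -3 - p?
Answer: 25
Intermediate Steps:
B = -21 (B = ((-3 - (-4 - 5)²) + 0)/4 = ((-3 - 1*(-9)²) + 0)/4 = ((-3 - 1*81) + 0)/4 = ((-3 - 81) + 0)/4 = (-84 + 0)/4 = (¼)*(-84) = -21)
-2*1 + S(6, B) = -2*1 + (6 - 1*(-21)) = -2 + (6 + 21) = -2 + 27 = 25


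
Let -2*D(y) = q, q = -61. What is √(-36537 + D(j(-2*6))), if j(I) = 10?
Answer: I*√146026/2 ≈ 191.07*I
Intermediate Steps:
D(y) = 61/2 (D(y) = -½*(-61) = 61/2)
√(-36537 + D(j(-2*6))) = √(-36537 + 61/2) = √(-73013/2) = I*√146026/2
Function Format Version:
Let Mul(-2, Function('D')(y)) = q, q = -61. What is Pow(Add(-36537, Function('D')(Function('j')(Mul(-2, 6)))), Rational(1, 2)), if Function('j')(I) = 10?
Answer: Mul(Rational(1, 2), I, Pow(146026, Rational(1, 2))) ≈ Mul(191.07, I)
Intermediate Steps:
Function('D')(y) = Rational(61, 2) (Function('D')(y) = Mul(Rational(-1, 2), -61) = Rational(61, 2))
Pow(Add(-36537, Function('D')(Function('j')(Mul(-2, 6)))), Rational(1, 2)) = Pow(Add(-36537, Rational(61, 2)), Rational(1, 2)) = Pow(Rational(-73013, 2), Rational(1, 2)) = Mul(Rational(1, 2), I, Pow(146026, Rational(1, 2)))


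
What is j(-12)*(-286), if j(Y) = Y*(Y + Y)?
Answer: -82368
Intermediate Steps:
j(Y) = 2*Y**2 (j(Y) = Y*(2*Y) = 2*Y**2)
j(-12)*(-286) = (2*(-12)**2)*(-286) = (2*144)*(-286) = 288*(-286) = -82368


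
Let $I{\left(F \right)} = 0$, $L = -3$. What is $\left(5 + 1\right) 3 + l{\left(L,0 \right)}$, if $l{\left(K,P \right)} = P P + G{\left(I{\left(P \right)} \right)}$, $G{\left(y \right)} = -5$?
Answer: $13$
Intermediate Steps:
$l{\left(K,P \right)} = -5 + P^{2}$ ($l{\left(K,P \right)} = P P - 5 = P^{2} - 5 = -5 + P^{2}$)
$\left(5 + 1\right) 3 + l{\left(L,0 \right)} = \left(5 + 1\right) 3 - \left(5 - 0^{2}\right) = 6 \cdot 3 + \left(-5 + 0\right) = 18 - 5 = 13$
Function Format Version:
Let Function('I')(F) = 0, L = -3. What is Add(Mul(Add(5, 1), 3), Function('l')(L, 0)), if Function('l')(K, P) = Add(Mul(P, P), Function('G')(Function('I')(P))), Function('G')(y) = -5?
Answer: 13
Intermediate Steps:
Function('l')(K, P) = Add(-5, Pow(P, 2)) (Function('l')(K, P) = Add(Mul(P, P), -5) = Add(Pow(P, 2), -5) = Add(-5, Pow(P, 2)))
Add(Mul(Add(5, 1), 3), Function('l')(L, 0)) = Add(Mul(Add(5, 1), 3), Add(-5, Pow(0, 2))) = Add(Mul(6, 3), Add(-5, 0)) = Add(18, -5) = 13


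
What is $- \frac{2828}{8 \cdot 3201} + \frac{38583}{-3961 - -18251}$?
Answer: $\frac{41446}{16005} \approx 2.5896$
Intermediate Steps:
$- \frac{2828}{8 \cdot 3201} + \frac{38583}{-3961 - -18251} = - \frac{2828}{25608} + \frac{38583}{-3961 + 18251} = \left(-2828\right) \frac{1}{25608} + \frac{38583}{14290} = - \frac{707}{6402} + 38583 \cdot \frac{1}{14290} = - \frac{707}{6402} + \frac{27}{10} = \frac{41446}{16005}$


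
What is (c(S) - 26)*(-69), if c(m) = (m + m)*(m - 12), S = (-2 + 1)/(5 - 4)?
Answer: 0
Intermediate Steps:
S = -1 (S = -1/1 = -1*1 = -1)
c(m) = 2*m*(-12 + m) (c(m) = (2*m)*(-12 + m) = 2*m*(-12 + m))
(c(S) - 26)*(-69) = (2*(-1)*(-12 - 1) - 26)*(-69) = (2*(-1)*(-13) - 26)*(-69) = (26 - 26)*(-69) = 0*(-69) = 0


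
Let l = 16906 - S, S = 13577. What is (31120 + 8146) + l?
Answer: 42595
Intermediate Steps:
l = 3329 (l = 16906 - 1*13577 = 16906 - 13577 = 3329)
(31120 + 8146) + l = (31120 + 8146) + 3329 = 39266 + 3329 = 42595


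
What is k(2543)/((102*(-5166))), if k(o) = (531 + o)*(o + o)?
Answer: -3908591/131733 ≈ -29.671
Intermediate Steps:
k(o) = 2*o*(531 + o) (k(o) = (531 + o)*(2*o) = 2*o*(531 + o))
k(2543)/((102*(-5166))) = (2*2543*(531 + 2543))/((102*(-5166))) = (2*2543*3074)/(-526932) = 15634364*(-1/526932) = -3908591/131733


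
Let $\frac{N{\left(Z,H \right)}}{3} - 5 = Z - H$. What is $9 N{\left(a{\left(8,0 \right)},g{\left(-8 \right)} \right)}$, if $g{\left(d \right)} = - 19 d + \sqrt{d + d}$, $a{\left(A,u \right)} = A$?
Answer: $-3753 - 108 i \approx -3753.0 - 108.0 i$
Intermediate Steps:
$g{\left(d \right)} = - 19 d + \sqrt{2} \sqrt{d}$ ($g{\left(d \right)} = - 19 d + \sqrt{2 d} = - 19 d + \sqrt{2} \sqrt{d}$)
$N{\left(Z,H \right)} = 15 - 3 H + 3 Z$ ($N{\left(Z,H \right)} = 15 + 3 \left(Z - H\right) = 15 - \left(- 3 Z + 3 H\right) = 15 - 3 H + 3 Z$)
$9 N{\left(a{\left(8,0 \right)},g{\left(-8 \right)} \right)} = 9 \left(15 - 3 \left(\left(-19\right) \left(-8\right) + \sqrt{2} \sqrt{-8}\right) + 3 \cdot 8\right) = 9 \left(15 - 3 \left(152 + \sqrt{2} \cdot 2 i \sqrt{2}\right) + 24\right) = 9 \left(15 - 3 \left(152 + 4 i\right) + 24\right) = 9 \left(15 - \left(456 + 12 i\right) + 24\right) = 9 \left(-417 - 12 i\right) = -3753 - 108 i$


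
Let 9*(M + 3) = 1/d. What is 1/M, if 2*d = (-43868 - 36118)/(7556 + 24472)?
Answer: -119979/370613 ≈ -0.32373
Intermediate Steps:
d = -13331/10676 (d = ((-43868 - 36118)/(7556 + 24472))/2 = (-79986/32028)/2 = (-79986*1/32028)/2 = (½)*(-13331/5338) = -13331/10676 ≈ -1.2487)
M = -370613/119979 (M = -3 + 1/(9*(-13331/10676)) = -3 + (⅑)*(-10676/13331) = -3 - 10676/119979 = -370613/119979 ≈ -3.0890)
1/M = 1/(-370613/119979) = -119979/370613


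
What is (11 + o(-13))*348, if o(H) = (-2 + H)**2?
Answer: 82128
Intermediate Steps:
(11 + o(-13))*348 = (11 + (-2 - 13)**2)*348 = (11 + (-15)**2)*348 = (11 + 225)*348 = 236*348 = 82128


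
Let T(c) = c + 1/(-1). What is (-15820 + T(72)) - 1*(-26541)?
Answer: 10792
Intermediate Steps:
T(c) = -1 + c (T(c) = c - 1*1 = c - 1 = -1 + c)
(-15820 + T(72)) - 1*(-26541) = (-15820 + (-1 + 72)) - 1*(-26541) = (-15820 + 71) + 26541 = -15749 + 26541 = 10792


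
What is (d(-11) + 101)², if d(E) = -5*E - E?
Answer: 27889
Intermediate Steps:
d(E) = -6*E
(d(-11) + 101)² = (-6*(-11) + 101)² = (66 + 101)² = 167² = 27889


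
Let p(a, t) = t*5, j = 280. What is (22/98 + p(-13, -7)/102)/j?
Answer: -593/1399440 ≈ -0.00042374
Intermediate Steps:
p(a, t) = 5*t
(22/98 + p(-13, -7)/102)/j = (22/98 + (5*(-7))/102)/280 = (22*(1/98) - 35*1/102)*(1/280) = (11/49 - 35/102)*(1/280) = -593/4998*1/280 = -593/1399440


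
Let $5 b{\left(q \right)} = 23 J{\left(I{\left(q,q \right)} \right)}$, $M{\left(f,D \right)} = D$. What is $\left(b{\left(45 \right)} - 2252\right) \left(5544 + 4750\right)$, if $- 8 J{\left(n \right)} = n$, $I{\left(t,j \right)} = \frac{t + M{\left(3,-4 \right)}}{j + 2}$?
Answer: $- \frac{21796016341}{940} \approx -2.3187 \cdot 10^{7}$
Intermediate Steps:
$I{\left(t,j \right)} = \frac{-4 + t}{2 + j}$ ($I{\left(t,j \right)} = \frac{t - 4}{j + 2} = \frac{-4 + t}{2 + j}$)
$J{\left(n \right)} = - \frac{n}{8}$
$b{\left(q \right)} = - \frac{23 \left(-4 + q\right)}{40 \left(2 + q\right)}$ ($b{\left(q \right)} = \frac{23 \left(- \frac{\frac{1}{2 + q} \left(-4 + q\right)}{8}\right)}{5} = \frac{23 \left(- \frac{-4 + q}{8 \left(2 + q\right)}\right)}{5} = \frac{\left(- \frac{23}{8}\right) \frac{1}{2 + q} \left(-4 + q\right)}{5} = - \frac{23 \left(-4 + q\right)}{40 \left(2 + q\right)}$)
$\left(b{\left(45 \right)} - 2252\right) \left(5544 + 4750\right) = \left(\frac{23 \left(4 - 45\right)}{40 \left(2 + 45\right)} - 2252\right) \left(5544 + 4750\right) = \left(\frac{23 \left(4 - 45\right)}{40 \cdot 47} - 2252\right) 10294 = \left(\frac{23}{40} \cdot \frac{1}{47} \left(-41\right) - 2252\right) 10294 = \left(- \frac{943}{1880} - 2252\right) 10294 = \left(- \frac{4234703}{1880}\right) 10294 = - \frac{21796016341}{940}$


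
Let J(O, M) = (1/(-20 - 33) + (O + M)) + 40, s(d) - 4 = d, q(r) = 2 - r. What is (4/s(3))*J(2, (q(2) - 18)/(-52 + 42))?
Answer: 46408/1855 ≈ 25.018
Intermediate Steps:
s(d) = 4 + d
J(O, M) = 2119/53 + M + O (J(O, M) = (1/(-53) + (M + O)) + 40 = (-1/53 + (M + O)) + 40 = (-1/53 + M + O) + 40 = 2119/53 + M + O)
(4/s(3))*J(2, (q(2) - 18)/(-52 + 42)) = (4/(4 + 3))*(2119/53 + ((2 - 1*2) - 18)/(-52 + 42) + 2) = (4/7)*(2119/53 + ((2 - 2) - 18)/(-10) + 2) = (4*(1/7))*(2119/53 + (0 - 18)*(-1/10) + 2) = 4*(2119/53 - 18*(-1/10) + 2)/7 = 4*(2119/53 + 9/5 + 2)/7 = (4/7)*(11602/265) = 46408/1855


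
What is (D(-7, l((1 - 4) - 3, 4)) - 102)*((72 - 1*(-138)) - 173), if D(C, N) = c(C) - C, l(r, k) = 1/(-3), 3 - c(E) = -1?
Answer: -3367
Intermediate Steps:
c(E) = 4 (c(E) = 3 - 1*(-1) = 3 + 1 = 4)
l(r, k) = -⅓
D(C, N) = 4 - C
(D(-7, l((1 - 4) - 3, 4)) - 102)*((72 - 1*(-138)) - 173) = ((4 - 1*(-7)) - 102)*((72 - 1*(-138)) - 173) = ((4 + 7) - 102)*((72 + 138) - 173) = (11 - 102)*(210 - 173) = -91*37 = -3367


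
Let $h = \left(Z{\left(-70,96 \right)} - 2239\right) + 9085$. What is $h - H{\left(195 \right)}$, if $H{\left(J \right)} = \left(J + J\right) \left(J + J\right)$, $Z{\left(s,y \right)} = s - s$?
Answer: $-145254$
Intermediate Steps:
$Z{\left(s,y \right)} = 0$
$H{\left(J \right)} = 4 J^{2}$ ($H{\left(J \right)} = 2 J 2 J = 4 J^{2}$)
$h = 6846$ ($h = \left(0 - 2239\right) + 9085 = -2239 + 9085 = 6846$)
$h - H{\left(195 \right)} = 6846 - 4 \cdot 195^{2} = 6846 - 4 \cdot 38025 = 6846 - 152100 = -145254$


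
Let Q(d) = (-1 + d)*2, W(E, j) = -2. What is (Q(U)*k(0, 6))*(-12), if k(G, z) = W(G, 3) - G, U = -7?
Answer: -384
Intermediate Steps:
Q(d) = -2 + 2*d
k(G, z) = -2 - G
(Q(U)*k(0, 6))*(-12) = ((-2 + 2*(-7))*(-2 - 1*0))*(-12) = ((-2 - 14)*(-2 + 0))*(-12) = -16*(-2)*(-12) = 32*(-12) = -384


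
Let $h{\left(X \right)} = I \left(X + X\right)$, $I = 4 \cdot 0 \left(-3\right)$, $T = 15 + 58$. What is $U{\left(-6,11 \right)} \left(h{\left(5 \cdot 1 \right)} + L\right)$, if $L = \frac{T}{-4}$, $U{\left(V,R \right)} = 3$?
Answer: $- \frac{219}{4} \approx -54.75$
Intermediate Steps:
$T = 73$
$I = 0$ ($I = 0 \left(-3\right) = 0$)
$h{\left(X \right)} = 0$ ($h{\left(X \right)} = 0 \left(X + X\right) = 0 \cdot 2 X = 0$)
$L = - \frac{73}{4}$ ($L = \frac{73}{-4} = 73 \left(- \frac{1}{4}\right) = - \frac{73}{4} \approx -18.25$)
$U{\left(-6,11 \right)} \left(h{\left(5 \cdot 1 \right)} + L\right) = 3 \left(0 - \frac{73}{4}\right) = 3 \left(- \frac{73}{4}\right) = - \frac{219}{4}$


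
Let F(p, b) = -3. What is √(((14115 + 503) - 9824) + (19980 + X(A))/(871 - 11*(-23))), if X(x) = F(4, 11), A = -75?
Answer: 3*√168863297/562 ≈ 69.367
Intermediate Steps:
X(x) = -3
√(((14115 + 503) - 9824) + (19980 + X(A))/(871 - 11*(-23))) = √(((14115 + 503) - 9824) + (19980 - 3)/(871 - 11*(-23))) = √((14618 - 9824) + 19977/(871 + 253)) = √(4794 + 19977/1124) = √(5408433/1124) = 3*√168863297/562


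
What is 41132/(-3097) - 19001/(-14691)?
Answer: -545424115/45498027 ≈ -11.988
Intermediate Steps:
41132/(-3097) - 19001/(-14691) = 41132*(-1/3097) - 19001*(-1/14691) = -41132/3097 + 19001/14691 = -545424115/45498027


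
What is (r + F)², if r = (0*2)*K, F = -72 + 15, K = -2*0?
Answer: 3249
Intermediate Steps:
K = 0
F = -57
r = 0 (r = (0*2)*0 = 0*0 = 0)
(r + F)² = (0 - 57)² = (-57)² = 3249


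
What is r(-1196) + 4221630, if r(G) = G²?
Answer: 5652046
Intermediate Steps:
r(-1196) + 4221630 = (-1196)² + 4221630 = 1430416 + 4221630 = 5652046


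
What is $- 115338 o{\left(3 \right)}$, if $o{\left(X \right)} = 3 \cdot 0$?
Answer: $0$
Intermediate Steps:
$o{\left(X \right)} = 0$
$- 115338 o{\left(3 \right)} = \left(-115338\right) 0 = 0$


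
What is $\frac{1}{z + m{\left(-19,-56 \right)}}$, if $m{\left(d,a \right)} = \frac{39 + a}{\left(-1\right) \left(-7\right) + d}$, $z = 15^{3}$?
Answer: $\frac{12}{40517} \approx 0.00029617$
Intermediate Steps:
$z = 3375$
$m{\left(d,a \right)} = \frac{39 + a}{7 + d}$
$\frac{1}{z + m{\left(-19,-56 \right)}} = \frac{1}{3375 + \frac{39 - 56}{7 - 19}} = \frac{1}{3375 + \frac{1}{-12} \left(-17\right)} = \frac{1}{3375 - - \frac{17}{12}} = \frac{1}{3375 + \frac{17}{12}} = \frac{1}{\frac{40517}{12}} = \frac{12}{40517}$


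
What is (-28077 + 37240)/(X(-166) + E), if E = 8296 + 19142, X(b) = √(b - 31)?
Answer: 251414394/752844041 - 9163*I*√197/752844041 ≈ 0.33395 - 0.00017083*I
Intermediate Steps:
X(b) = √(-31 + b)
E = 27438
(-28077 + 37240)/(X(-166) + E) = (-28077 + 37240)/(√(-31 - 166) + 27438) = 9163/(√(-197) + 27438) = 9163/(I*√197 + 27438) = 9163/(27438 + I*√197)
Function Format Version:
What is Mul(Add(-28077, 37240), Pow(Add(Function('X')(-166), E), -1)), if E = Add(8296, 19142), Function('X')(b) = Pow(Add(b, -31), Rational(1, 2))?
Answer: Add(Rational(251414394, 752844041), Mul(Rational(-9163, 752844041), I, Pow(197, Rational(1, 2)))) ≈ Add(0.33395, Mul(-0.00017083, I))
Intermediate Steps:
Function('X')(b) = Pow(Add(-31, b), Rational(1, 2))
E = 27438
Mul(Add(-28077, 37240), Pow(Add(Function('X')(-166), E), -1)) = Mul(Add(-28077, 37240), Pow(Add(Pow(Add(-31, -166), Rational(1, 2)), 27438), -1)) = Mul(9163, Pow(Add(Pow(-197, Rational(1, 2)), 27438), -1)) = Mul(9163, Pow(Add(Mul(I, Pow(197, Rational(1, 2))), 27438), -1)) = Mul(9163, Pow(Add(27438, Mul(I, Pow(197, Rational(1, 2)))), -1))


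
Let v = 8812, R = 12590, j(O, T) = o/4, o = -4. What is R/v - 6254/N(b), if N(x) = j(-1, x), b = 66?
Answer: 27561419/4406 ≈ 6255.4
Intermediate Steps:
j(O, T) = -1 (j(O, T) = -4/4 = -4*¼ = -1)
N(x) = -1
R/v - 6254/N(b) = 12590/8812 - 6254/(-1) = 12590*(1/8812) - 6254*(-1) = 6295/4406 + 6254 = 27561419/4406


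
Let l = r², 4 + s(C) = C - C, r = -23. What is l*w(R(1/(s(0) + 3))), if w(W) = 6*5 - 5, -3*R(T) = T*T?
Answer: 13225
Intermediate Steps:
s(C) = -4 (s(C) = -4 + (C - C) = -4 + 0 = -4)
R(T) = -T²/3 (R(T) = -T*T/3 = -T²/3)
w(W) = 25 (w(W) = 30 - 5 = 25)
l = 529 (l = (-23)² = 529)
l*w(R(1/(s(0) + 3))) = 529*25 = 13225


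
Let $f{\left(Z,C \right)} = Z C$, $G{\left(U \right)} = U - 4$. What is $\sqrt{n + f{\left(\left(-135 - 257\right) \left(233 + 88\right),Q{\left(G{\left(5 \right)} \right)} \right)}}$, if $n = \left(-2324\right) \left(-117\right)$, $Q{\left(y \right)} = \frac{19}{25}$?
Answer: $\frac{2 \sqrt{1101723}}{5} \approx 419.85$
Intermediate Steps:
$G{\left(U \right)} = -4 + U$
$Q{\left(y \right)} = \frac{19}{25}$ ($Q{\left(y \right)} = 19 \cdot \frac{1}{25} = \frac{19}{25}$)
$f{\left(Z,C \right)} = C Z$
$n = 271908$
$\sqrt{n + f{\left(\left(-135 - 257\right) \left(233 + 88\right),Q{\left(G{\left(5 \right)} \right)} \right)}} = \sqrt{271908 + \frac{19 \left(-135 - 257\right) \left(233 + 88\right)}{25}} = \sqrt{271908 + \frac{19 \left(\left(-392\right) 321\right)}{25}} = \sqrt{271908 + \frac{19}{25} \left(-125832\right)} = \sqrt{271908 - \frac{2390808}{25}} = \sqrt{\frac{4406892}{25}} = \frac{2 \sqrt{1101723}}{5}$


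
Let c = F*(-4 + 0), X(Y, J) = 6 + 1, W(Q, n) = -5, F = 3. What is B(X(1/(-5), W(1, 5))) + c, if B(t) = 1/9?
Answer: -107/9 ≈ -11.889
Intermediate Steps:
X(Y, J) = 7
B(t) = 1/9
c = -12 (c = 3*(-4 + 0) = 3*(-4) = -12)
B(X(1/(-5), W(1, 5))) + c = 1/9 - 12 = -107/9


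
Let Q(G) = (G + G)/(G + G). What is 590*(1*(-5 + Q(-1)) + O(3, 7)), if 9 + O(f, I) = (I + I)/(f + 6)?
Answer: -60770/9 ≈ -6752.2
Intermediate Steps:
O(f, I) = -9 + 2*I/(6 + f) (O(f, I) = -9 + (I + I)/(f + 6) = -9 + (2*I)/(6 + f) = -9 + 2*I/(6 + f))
Q(G) = 1 (Q(G) = (2*G)/((2*G)) = (2*G)*(1/(2*G)) = 1)
590*(1*(-5 + Q(-1)) + O(3, 7)) = 590*(1*(-5 + 1) + (-54 - 9*3 + 2*7)/(6 + 3)) = 590*(1*(-4) + (-54 - 27 + 14)/9) = 590*(-4 + (1/9)*(-67)) = 590*(-4 - 67/9) = 590*(-103/9) = -60770/9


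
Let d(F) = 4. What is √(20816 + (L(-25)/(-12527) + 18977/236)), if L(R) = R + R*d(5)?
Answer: √45659387231244583/1478186 ≈ 144.56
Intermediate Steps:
L(R) = 5*R (L(R) = R + R*4 = R + 4*R = 5*R)
√(20816 + (L(-25)/(-12527) + 18977/236)) = √(20816 + ((5*(-25))/(-12527) + 18977/236)) = √(20816 + (-125*(-1/12527) + 18977*(1/236))) = √(20816 + (125/12527 + 18977/236)) = √(20816 + 237754379/2956372) = √(61777593931/2956372) = √45659387231244583/1478186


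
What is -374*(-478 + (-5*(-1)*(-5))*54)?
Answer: 683672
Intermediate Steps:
-374*(-478 + (-5*(-1)*(-5))*54) = -374*(-478 + (5*(-5))*54) = -374*(-478 - 25*54) = -374*(-478 - 1350) = -374*(-1828) = 683672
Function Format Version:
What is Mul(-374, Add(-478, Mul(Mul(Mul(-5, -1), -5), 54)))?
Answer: 683672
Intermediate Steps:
Mul(-374, Add(-478, Mul(Mul(Mul(-5, -1), -5), 54))) = Mul(-374, Add(-478, Mul(Mul(5, -5), 54))) = Mul(-374, Add(-478, Mul(-25, 54))) = Mul(-374, Add(-478, -1350)) = Mul(-374, -1828) = 683672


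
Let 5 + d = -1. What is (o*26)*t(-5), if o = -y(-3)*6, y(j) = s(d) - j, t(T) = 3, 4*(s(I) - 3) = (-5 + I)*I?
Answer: -10530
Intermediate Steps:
d = -6 (d = -5 - 1 = -6)
s(I) = 3 + I*(-5 + I)/4 (s(I) = 3 + ((-5 + I)*I)/4 = 3 + (I*(-5 + I))/4 = 3 + I*(-5 + I)/4)
y(j) = 39/2 - j (y(j) = (3 - 5/4*(-6) + (¼)*(-6)²) - j = (3 + 15/2 + (¼)*36) - j = (3 + 15/2 + 9) - j = 39/2 - j)
o = -135 (o = -(39/2 - 1*(-3))*6 = -(39/2 + 3)*6 = -1*45/2*6 = -45/2*6 = -135)
(o*26)*t(-5) = -135*26*3 = -3510*3 = -10530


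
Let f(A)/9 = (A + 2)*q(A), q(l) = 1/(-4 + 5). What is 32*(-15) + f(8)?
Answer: -390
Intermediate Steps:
q(l) = 1 (q(l) = 1/1 = 1)
f(A) = 18 + 9*A (f(A) = 9*((A + 2)*1) = 9*((2 + A)*1) = 9*(2 + A) = 18 + 9*A)
32*(-15) + f(8) = 32*(-15) + (18 + 9*8) = -480 + (18 + 72) = -480 + 90 = -390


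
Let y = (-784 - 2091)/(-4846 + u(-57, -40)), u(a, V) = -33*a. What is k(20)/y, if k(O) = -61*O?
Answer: -144692/115 ≈ -1258.2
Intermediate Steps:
y = 575/593 (y = (-784 - 2091)/(-4846 - 33*(-57)) = -2875/(-4846 + 1881) = -2875/(-2965) = -2875*(-1/2965) = 575/593 ≈ 0.96965)
k(20)/y = (-61*20)/(575/593) = -1220*593/575 = -144692/115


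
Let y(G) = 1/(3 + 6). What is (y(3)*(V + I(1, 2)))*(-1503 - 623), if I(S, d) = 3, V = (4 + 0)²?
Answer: -40394/9 ≈ -4488.2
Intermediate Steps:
V = 16 (V = 4² = 16)
y(G) = ⅑ (y(G) = 1/9 = ⅑)
(y(3)*(V + I(1, 2)))*(-1503 - 623) = ((16 + 3)/9)*(-1503 - 623) = ((⅑)*19)*(-2126) = (19/9)*(-2126) = -40394/9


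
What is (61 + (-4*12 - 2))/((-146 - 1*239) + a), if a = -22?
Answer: -1/37 ≈ -0.027027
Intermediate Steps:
(61 + (-4*12 - 2))/((-146 - 1*239) + a) = (61 + (-4*12 - 2))/((-146 - 1*239) - 22) = (61 + (-48 - 2))/((-146 - 239) - 22) = (61 - 50)/(-385 - 22) = 11/(-407) = 11*(-1/407) = -1/37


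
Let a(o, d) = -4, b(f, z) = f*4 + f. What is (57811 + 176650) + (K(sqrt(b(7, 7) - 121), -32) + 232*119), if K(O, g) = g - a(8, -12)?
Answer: 262041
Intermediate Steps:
b(f, z) = 5*f (b(f, z) = 4*f + f = 5*f)
K(O, g) = 4 + g (K(O, g) = g - 1*(-4) = g + 4 = 4 + g)
(57811 + 176650) + (K(sqrt(b(7, 7) - 121), -32) + 232*119) = (57811 + 176650) + ((4 - 32) + 232*119) = 234461 + (-28 + 27608) = 234461 + 27580 = 262041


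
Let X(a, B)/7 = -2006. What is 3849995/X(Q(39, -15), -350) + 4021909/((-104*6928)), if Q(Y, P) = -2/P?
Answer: -1415221621809/5058714752 ≈ -279.76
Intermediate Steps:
X(a, B) = -14042 (X(a, B) = 7*(-2006) = -14042)
3849995/X(Q(39, -15), -350) + 4021909/((-104*6928)) = 3849995/(-14042) + 4021909/((-104*6928)) = 3849995*(-1/14042) + 4021909/(-720512) = -3849995/14042 + 4021909*(-1/720512) = -3849995/14042 - 4021909/720512 = -1415221621809/5058714752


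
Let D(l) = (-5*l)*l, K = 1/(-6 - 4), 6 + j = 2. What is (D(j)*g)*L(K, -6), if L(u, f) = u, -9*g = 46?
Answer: -368/9 ≈ -40.889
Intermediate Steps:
j = -4 (j = -6 + 2 = -4)
K = -⅒ (K = 1/(-10) = -⅒ ≈ -0.10000)
g = -46/9 (g = -⅑*46 = -46/9 ≈ -5.1111)
D(l) = -5*l²
(D(j)*g)*L(K, -6) = (-5*(-4)²*(-46/9))*(-⅒) = (-5*16*(-46/9))*(-⅒) = -80*(-46/9)*(-⅒) = (3680/9)*(-⅒) = -368/9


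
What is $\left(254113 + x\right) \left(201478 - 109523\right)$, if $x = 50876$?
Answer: $28045263495$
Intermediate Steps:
$\left(254113 + x\right) \left(201478 - 109523\right) = \left(254113 + 50876\right) \left(201478 - 109523\right) = 304989 \cdot 91955 = 28045263495$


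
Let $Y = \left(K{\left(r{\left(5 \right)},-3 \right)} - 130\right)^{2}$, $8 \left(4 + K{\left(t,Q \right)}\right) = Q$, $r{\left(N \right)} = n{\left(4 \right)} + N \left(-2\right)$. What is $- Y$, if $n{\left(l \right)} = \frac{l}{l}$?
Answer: $- \frac{1155625}{64} \approx -18057.0$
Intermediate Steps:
$n{\left(l \right)} = 1$
$r{\left(N \right)} = 1 - 2 N$ ($r{\left(N \right)} = 1 + N \left(-2\right) = 1 - 2 N$)
$K{\left(t,Q \right)} = -4 + \frac{Q}{8}$
$Y = \frac{1155625}{64}$ ($Y = \left(\left(-4 + \frac{1}{8} \left(-3\right)\right) - 130\right)^{2} = \left(\left(-4 - \frac{3}{8}\right) - 130\right)^{2} = \left(- \frac{35}{8} - 130\right)^{2} = \left(- \frac{1075}{8}\right)^{2} = \frac{1155625}{64} \approx 18057.0$)
$- Y = \left(-1\right) \frac{1155625}{64} = - \frac{1155625}{64}$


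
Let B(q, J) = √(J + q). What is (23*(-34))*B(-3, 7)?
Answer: -1564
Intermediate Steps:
(23*(-34))*B(-3, 7) = (23*(-34))*√(7 - 3) = -782*√4 = -782*2 = -1564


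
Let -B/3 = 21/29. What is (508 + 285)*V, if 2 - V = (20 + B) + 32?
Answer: -1099891/29 ≈ -37927.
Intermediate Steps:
B = -63/29 ≈ -2.1724
V = -1387/29 (V = 2 - ((20 - 63/29) + 32) = 2 - (517/29 + 32) = 2 - 1*1445/29 = 2 - 1445/29 = -1387/29 ≈ -47.828)
(508 + 285)*V = (508 + 285)*(-1387/29) = 793*(-1387/29) = -1099891/29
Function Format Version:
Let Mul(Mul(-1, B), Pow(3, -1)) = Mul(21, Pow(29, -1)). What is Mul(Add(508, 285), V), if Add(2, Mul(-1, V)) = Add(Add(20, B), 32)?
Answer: Rational(-1099891, 29) ≈ -37927.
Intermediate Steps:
B = Rational(-63, 29) (B = Mul(-3, Mul(21, Pow(29, -1))) = Mul(-3, Mul(21, Rational(1, 29))) = Mul(-3, Rational(21, 29)) = Rational(-63, 29) ≈ -2.1724)
V = Rational(-1387, 29) (V = Add(2, Mul(-1, Add(Add(20, Rational(-63, 29)), 32))) = Add(2, Mul(-1, Add(Rational(517, 29), 32))) = Add(2, Mul(-1, Rational(1445, 29))) = Add(2, Rational(-1445, 29)) = Rational(-1387, 29) ≈ -47.828)
Mul(Add(508, 285), V) = Mul(Add(508, 285), Rational(-1387, 29)) = Mul(793, Rational(-1387, 29)) = Rational(-1099891, 29)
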